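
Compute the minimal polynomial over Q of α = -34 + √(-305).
m_α(x) = x^2 + 68x + 1461

From α + 34 = √(-305), squaring gives (α + 34)^2 = -305, i.e. α^2 + 68α + 1156 = -305, so α^2 + 68α + 1461 = 0. The discriminant of x^2 + 68x + 1461 is (68)^2 - 4·(1461) = 4624 - 5844 = -1220, and 4·(-305) is not a perfect square in Q since -305 is squarefree and ≠ 1. Hence x^2 + 68x + 1461 is irreducible over Q and is the minimal polynomial of α.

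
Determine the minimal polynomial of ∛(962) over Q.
m_α(x) = x^3 - 962

α satisfies α^3 = 962, so x^3 - 962 annihilates α. By the rational root test, a rational root p/q (in lowest terms) of x^3 - 962 would satisfy p^3 = 962 q^3, forcing q = 1 and p^3 = 962; but 962 is not a perfect cube, contradiction. A monic cubic over Q with no rational root is irreducible (any nontrivial factorization would include a linear factor). Hence x^3 - 962 is the minimal polynomial of α, and in particular [Q(α):Q] = 3.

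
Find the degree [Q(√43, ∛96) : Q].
[Q(√43, ∛96) : Q] = 6

Let L = Q(√43, ∛96). Since Q(√43) ⊂ L and [Q(√43):Q] = 2, the tower law gives 2 | [L:Q]. Likewise Q(∛96) ⊂ L with [Q(∛96):Q] = 3 (because 96 is not a perfect cube), so 3 | [L:Q]. As gcd(2,3) = 1, [L:Q] is divisible by 6. Conversely L is generated over Q by √43 and ∛96, so [L:Q] ≤ 2·3 = 6. Therefore [Q(√43, ∛96) : Q] = 6.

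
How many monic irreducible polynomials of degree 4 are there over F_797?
There are 100872459618 monic irreducible polynomials of degree 4 over F_797

Each element of F_{797^4} that lies in no proper subfield is a root of exactly one monic irreducible of degree 4 over F_797, and each such polynomial has 4 distinct roots in F_{797^4}. By Möbius inversion the count is N_797(4) = (1/4) Σ_{d|4} μ(4/d) · 797^d = (1/4)(μ(4)·797^1 + μ(2)·797^2 + μ(1)·797^4) = 403489838472/4 = 100872459618.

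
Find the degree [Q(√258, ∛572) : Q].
[Q(√258, ∛572) : Q] = 6

Let L = Q(√258, ∛572). Since Q(√258) ⊂ L and [Q(√258):Q] = 2, the tower law gives 2 | [L:Q]. Likewise Q(∛572) ⊂ L with [Q(∛572):Q] = 3 (because 572 is not a perfect cube), so 3 | [L:Q]. As gcd(2,3) = 1, [L:Q] is divisible by 6. Conversely L is generated over Q by √258 and ∛572, so [L:Q] ≤ 2·3 = 6. Therefore [Q(√258, ∛572) : Q] = 6.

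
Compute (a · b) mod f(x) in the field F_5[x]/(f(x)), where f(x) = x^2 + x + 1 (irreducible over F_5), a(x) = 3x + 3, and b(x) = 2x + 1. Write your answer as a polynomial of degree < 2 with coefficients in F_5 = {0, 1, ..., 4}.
a · b ≡ 3x + 2 (mod f(x))

Multiply in F_5[x]: a(x)·b(x) = (3x + 3)·(2x + 1) = x^2 + 4x + 3. This has degree ≥ 2, so divide by f(x) over F_5: x^2 + 4x + 3 = (1)·(x^2 + x + 1) + (3x + 2). Hence a·b ≡ 3x + 2 (mod f). (F_5[x]/(f) is a field with 5^2 = 25 elements since f is irreducible of degree 2.)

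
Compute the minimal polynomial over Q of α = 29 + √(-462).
m_α(x) = x^2 - 58x + 1303

From α - 29 = √(-462), squaring gives (α - 29)^2 = -462, i.e. α^2 - 58α + 841 = -462, so α^2 - 58α + 1303 = 0. The discriminant of x^2 - 58x + 1303 is (-58)^2 - 4·(1303) = 3364 - 5212 = -1848, and 4·(-462) is not a perfect square in Q since -462 is squarefree and ≠ 1. Hence x^2 - 58x + 1303 is irreducible over Q and is the minimal polynomial of α.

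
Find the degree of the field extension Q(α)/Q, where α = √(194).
[Q(α):Q] = 2

[Q(α):Q] equals the degree of the minimal polynomial of α. Here α^2 = 194 and x^2 - 194 is irreducible (d = 194 is squarefree, ≠ 1, hence not a square), so deg(m_α) = 2. Thus [Q(α):Q] = 2.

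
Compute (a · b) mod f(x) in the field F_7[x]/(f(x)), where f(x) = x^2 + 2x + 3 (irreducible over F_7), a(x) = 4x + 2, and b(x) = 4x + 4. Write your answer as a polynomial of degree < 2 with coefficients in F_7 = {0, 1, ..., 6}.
a · b ≡ 6x + 2 (mod f(x))

Multiply in F_7[x]: a(x)·b(x) = (4x + 2)·(4x + 4) = 2x^2 + 3x + 1. This has degree ≥ 2, so divide by f(x) over F_7: 2x^2 + 3x + 1 = (2)·(x^2 + 2x + 3) + (6x + 2). Hence a·b ≡ 6x + 2 (mod f). (F_7[x]/(f) is a field with 7^2 = 49 elements since f is irreducible of degree 2.)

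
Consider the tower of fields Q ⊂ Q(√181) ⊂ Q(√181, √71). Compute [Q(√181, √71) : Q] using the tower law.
[Q(√181, √71) : Q] = 4

[Q(√181):Q] = 2 (min poly x^2 - 181, irreducible since 181 is squarefree > 1). For the top step, suppose √71 ∈ Q(√181), say √71 = c + d√181 with c, d ∈ Q. Squaring: 71 = c^2 + 181d^2 + 2cd√181. Since √181 ∉ Q this forces 2cd = 0. If d = 0 then √71 = c ∈ Q, contradicting 71 squarefree > 1. If c = 0 then 71 = 181d^2, so 181·71 = (181d)^2 is a perfect square in Q — but 181·71 = 12851 is not a perfect square (since 181 and 71 are distinct squarefree integers). Contradiction. Hence √71 ∉ Q(√181), so x^2 - 71 stays irreducible over Q(√181) and [Q(√181, √71) : Q(√181)] = 2. By the tower law, [Q(√181, √71) : Q] = 2 · 2 = 4.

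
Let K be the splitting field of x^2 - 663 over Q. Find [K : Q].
[K : Q] = 2

f(x) = x^2 - 663 factors as (x - √663)(x + √663). The splitting field is K = Q(√663). Since 663 is squarefree and > 1, it is not a perfect square, so x^2 - 663 is irreducible over Q and [Q(√663) : Q] = 2. Hence [K : Q] = 2.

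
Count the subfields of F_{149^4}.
F_{149^4} has 3 subfields

The subfields of F_{p^n} are exactly the fields F_{p^d} for d | n (each is the fixed field of the unique index-d subgroup of Gal(F_{p^n}/F_p) ≅ Z/nZ). The divisors of n = 4 are {1, 2, 4}, giving 3 subfields: F_{149^1}, F_{149^2}, F_{149^4}.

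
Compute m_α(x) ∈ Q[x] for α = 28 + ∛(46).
m_α(x) = x^3 - 84x^2 + 2352x - 21998

Set β = α - 28 = ∛(46), so β^3 = 46. Then (α - 28)^3 - 46 = 0, i.e. α is a root of g(x) = (x - 28)^3 - 46 = x^3 - 84x^2 + 2352x - 21998. Since g(x) = h(x - 28) where h(x) = x^3 - 46, and h is irreducible over Q (because 46 is not a perfect cube, so h has no rational root, and a monic cubic with no rational root is irreducible), g is also irreducible (irreducibility is preserved under the substitution x → x - 28). Hence m_α(x) = x^3 - 84x^2 + 2352x - 21998.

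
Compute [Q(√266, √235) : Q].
[Q(√266, √235) : Q] = 4

[Q(√266):Q] = 2 (min poly x^2 - 266, irreducible since 266 is squarefree > 1). For the top step, suppose √235 ∈ Q(√266), say √235 = c + d√266 with c, d ∈ Q. Squaring: 235 = c^2 + 266d^2 + 2cd√266. Since √266 ∉ Q this forces 2cd = 0. If d = 0 then √235 = c ∈ Q, contradicting 235 squarefree > 1. If c = 0 then 235 = 266d^2, so 266·235 = (266d)^2 is a perfect square in Q — but 266·235 = 62510 is not a perfect square (since 266 and 235 are distinct squarefree integers). Contradiction. Hence √235 ∉ Q(√266), so x^2 - 235 stays irreducible over Q(√266) and [Q(√266, √235) : Q(√266)] = 2. By the tower law, [Q(√266, √235) : Q] = 2 · 2 = 4.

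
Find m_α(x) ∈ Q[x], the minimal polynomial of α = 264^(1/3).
m_α(x) = x^3 - 264

α satisfies α^3 = 264, so x^3 - 264 annihilates α. By the rational root test, a rational root p/q (in lowest terms) of x^3 - 264 would satisfy p^3 = 264 q^3, forcing q = 1 and p^3 = 264; but 264 is not a perfect cube, contradiction. A monic cubic over Q with no rational root is irreducible (any nontrivial factorization would include a linear factor). Hence x^3 - 264 is the minimal polynomial of α, and in particular [Q(α):Q] = 3.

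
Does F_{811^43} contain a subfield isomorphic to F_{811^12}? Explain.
No: F_{811^12} is not a subfield of F_{811^43}

F_{p^m} embeds in F_{p^n} iff m | n. Here 12 ∤ 43 (since 43 = 3·12 + 7 with remainder 7 ≠ 0), so F_{811^12} is not a subfield of F_{811^43}. Equivalently: if it were, the tower law would give 12 = [F_{811^12}:F_811] dividing [F_{811^43}:F_811] = 43, contradiction.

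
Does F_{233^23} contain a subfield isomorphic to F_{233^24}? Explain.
No: F_{233^24} is not a subfield of F_{233^23}

F_{p^m} embeds in F_{p^n} iff m | n. Here 24 ∤ 23 (since 23 = 0·24 + 23 with remainder 23 ≠ 0), so F_{233^24} is not a subfield of F_{233^23}. Equivalently: if it were, the tower law would give 24 = [F_{233^24}:F_233] dividing [F_{233^23}:F_233] = 23, contradiction.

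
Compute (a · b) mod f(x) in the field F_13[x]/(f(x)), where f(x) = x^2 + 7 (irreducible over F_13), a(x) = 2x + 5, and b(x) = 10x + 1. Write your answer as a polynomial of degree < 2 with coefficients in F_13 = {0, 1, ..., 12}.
a · b ≡ 8 (mod f(x))

Multiply in F_13[x]: a(x)·b(x) = (2x + 5)·(10x + 1) = 7x^2 + 5. This has degree ≥ 2, so divide by f(x) over F_13: 7x^2 + 5 = (7)·(x^2 + 7) + (8). Hence a·b ≡ 8 (mod f). (F_13[x]/(f) is a field with 13^2 = 169 elements since f is irreducible of degree 2.)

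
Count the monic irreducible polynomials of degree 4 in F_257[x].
There are 1090601088 monic irreducible polynomials of degree 4 over F_257

Each element of F_{257^4} that lies in no proper subfield is a root of exactly one monic irreducible of degree 4 over F_257, and each such polynomial has 4 distinct roots in F_{257^4}. By Möbius inversion the count is N_257(4) = (1/4) Σ_{d|4} μ(4/d) · 257^d = (1/4)(μ(4)·257^1 + μ(2)·257^2 + μ(1)·257^4) = 4362404352/4 = 1090601088.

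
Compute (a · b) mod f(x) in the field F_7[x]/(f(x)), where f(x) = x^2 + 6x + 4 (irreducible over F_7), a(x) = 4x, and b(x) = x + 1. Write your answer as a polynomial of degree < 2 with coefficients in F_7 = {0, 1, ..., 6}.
a · b ≡ x + 5 (mod f(x))

Multiply in F_7[x]: a(x)·b(x) = (4x)·(x + 1) = 4x^2 + 4x. This has degree ≥ 2, so divide by f(x) over F_7: 4x^2 + 4x = (4)·(x^2 + 6x + 4) + (x + 5). Hence a·b ≡ x + 5 (mod f). (F_7[x]/(f) is a field with 7^2 = 49 elements since f is irreducible of degree 2.)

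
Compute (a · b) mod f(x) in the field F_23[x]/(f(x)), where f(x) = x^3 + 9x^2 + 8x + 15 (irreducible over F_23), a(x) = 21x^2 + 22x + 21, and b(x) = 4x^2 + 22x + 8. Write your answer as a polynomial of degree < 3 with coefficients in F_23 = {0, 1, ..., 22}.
a · b ≡ 9x^2 + 14x + 15 (mod f(x))

Multiply in F_23[x]: a(x)·b(x) = (21x^2 + 22x + 21)·(4x^2 + 22x + 8) = 15x^4 + 21x^3 + 17x + 7. This has degree ≥ 3, so divide by f(x) over F_23: 15x^4 + 21x^3 + 17x + 7 = (15x + 1)·(x^3 + 9x^2 + 8x + 15) + (9x^2 + 14x + 15). Hence a·b ≡ 9x^2 + 14x + 15 (mod f). (F_23[x]/(f) is a field with 23^3 = 12167 elements since f is irreducible of degree 3.)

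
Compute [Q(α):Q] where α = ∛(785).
[Q(α):Q] = 3

The minimal polynomial of α is x^3 - 785, irreducible over Q since 785 is not a perfect cube (so x^3 - 785 has no rational root). Hence [Q(α):Q] = deg(m_α) = 3.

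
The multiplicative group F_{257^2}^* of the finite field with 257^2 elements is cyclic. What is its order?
|F_{257^2}^*| = 66048

F_{257^2} has 257^2 = 66049 elements; its multiplicative group consists of all nonzero elements, so |F_{257^2}^*| = 66049 - 1 = 66048. (It is cyclic since any finite subgroup of the multiplicative group of a field is cyclic.)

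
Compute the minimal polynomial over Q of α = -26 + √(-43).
m_α(x) = x^2 + 52x + 719

From α + 26 = √(-43), squaring gives (α + 26)^2 = -43, i.e. α^2 + 52α + 676 = -43, so α^2 + 52α + 719 = 0. The discriminant of x^2 + 52x + 719 is (52)^2 - 4·(719) = 2704 - 2876 = -172, and 4·(-43) is not a perfect square in Q since -43 is squarefree and ≠ 1. Hence x^2 + 52x + 719 is irreducible over Q and is the minimal polynomial of α.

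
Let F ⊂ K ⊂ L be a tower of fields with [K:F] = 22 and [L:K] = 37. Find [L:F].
[L:F] = 814

The tower law says that for any tower of field extensions F ⊂ K ⊂ L with finite degrees, [L:F] = [L:K] · [K:F]. Here this gives [L:F] = 37 · 22 = 814.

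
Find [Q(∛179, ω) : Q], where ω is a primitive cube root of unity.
[Q(∛179, ω) : Q] = 6

[Q(∛179):Q] = 3 (min poly x^3 - 179, irreducible since 179 is not a perfect cube). [Q(ω):Q] = 2 (min poly x^2 + x + 1). Since Q(∛179) ⊂ R and ω ∉ R, we have ω ∉ Q(∛179), so x^2 + x + 1 remains irreducible over Q(∛179) and [Q(∛179, ω) : Q(∛179)] = 2. By the tower law, [Q(∛179, ω) : Q] = 3 · 2 = 6. (In fact Q(∛179, ω) is the splitting field of x^3 - 179 over Q.)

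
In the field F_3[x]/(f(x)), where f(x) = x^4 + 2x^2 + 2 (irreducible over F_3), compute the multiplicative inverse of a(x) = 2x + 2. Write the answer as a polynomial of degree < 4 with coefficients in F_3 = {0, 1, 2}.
a(x)^(-1) ≡ 2x^3 + x^2 (mod f(x))

Since f is irreducible over F_3, F_3[x]/(f) is a field and a(x) ≠ 0 has an inverse. Apply the extended Euclidean algorithm to f(x) and a(x) in F_3[x]: f(x) = (2x^3 + x^2)·a(x) + (2). The last nonzero remainder is the constant 2 = gcd(f, a) in F_3. Back-substituting through the division chain expresses 2 = s(x)·a(x) + t(x)·f(x) with s(x) ≡ x^3 + 2x^2 (mod f), so (x^3 + 2x^2)·a(x) ≡ 2 (mod f). Multiplying by 2^(-1) ≡ 2 in F_3 gives a(x)^(-1) ≡ 2·(x^3 + 2x^2) ≡ 2x^3 + x^2 (mod f). Check: (2x + 2)·(2x^3 + x^2) = x^4 + 2x^2 ≡ 1 (mod x^4 + 2x^2 + 2).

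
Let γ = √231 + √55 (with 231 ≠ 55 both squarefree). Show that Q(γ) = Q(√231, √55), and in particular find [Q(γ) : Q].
[Q(γ) : Q] = 4 (equivalently, Q(γ) = Q(√231, √55))

Obviously Q(γ) ⊆ Q(√231, √55), and [Q(√231, √55):Q] = 4 (since 231, 55 are distinct squarefree integers > 1 with 12705 not a perfect square). To show equality we compute the minimal polynomial of γ. From γ = √231 + √55: γ^2 = 231 + 2√(12705) + 55 = 286 + 2√(12705), so γ^2 - 286 = 2√(12705); squaring, (γ^2 - 286)^2 = 4·12705, i.e. γ^4 - 572γ^2 + 81796 - 50820 = 0, i.e. γ^4 - 572γ^2 + 30976 = 0. So γ is a root of x^4 - 572x^2 + 30976. This polynomial is irreducible over Q: it has no rational root (each ±√231 ± √55 is irrational), and any factorization into two quadratics over Q would force √(12705) ∈ Q (pairing opposite roots) or √231, √55 ∈ Q (other pairings), all impossible. Hence [Q(γ):Q] = 4 = [Q(√231, √55):Q], so Q(γ) = Q(√231, √55).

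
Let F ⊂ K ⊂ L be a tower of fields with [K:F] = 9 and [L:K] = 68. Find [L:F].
[L:F] = 612

The tower law says that for any tower of field extensions F ⊂ K ⊂ L with finite degrees, [L:F] = [L:K] · [K:F]. Here this gives [L:F] = 68 · 9 = 612.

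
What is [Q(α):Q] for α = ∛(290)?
[Q(α):Q] = 3

The minimal polynomial of α is x^3 - 290, irreducible over Q since 290 is not a perfect cube (so x^3 - 290 has no rational root). Hence [Q(α):Q] = deg(m_α) = 3.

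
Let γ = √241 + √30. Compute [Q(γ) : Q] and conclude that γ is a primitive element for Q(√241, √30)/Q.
[Q(γ) : Q] = 4 (equivalently, Q(γ) = Q(√241, √30))

Obviously Q(γ) ⊆ Q(√241, √30), and [Q(√241, √30):Q] = 4 (since 241, 30 are distinct squarefree integers > 1 with 7230 not a perfect square). To show equality we compute the minimal polynomial of γ. From γ = √241 + √30: γ^2 = 241 + 2√(7230) + 30 = 271 + 2√(7230), so γ^2 - 271 = 2√(7230); squaring, (γ^2 - 271)^2 = 4·7230, i.e. γ^4 - 542γ^2 + 73441 - 28920 = 0, i.e. γ^4 - 542γ^2 + 44521 = 0. So γ is a root of x^4 - 542x^2 + 44521. This polynomial is irreducible over Q: it has no rational root (each ±√241 ± √30 is irrational), and any factorization into two quadratics over Q would force √(7230) ∈ Q (pairing opposite roots) or √241, √30 ∈ Q (other pairings), all impossible. Hence [Q(γ):Q] = 4 = [Q(√241, √30):Q], so Q(γ) = Q(√241, √30).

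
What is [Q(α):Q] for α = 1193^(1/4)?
[Q(α):Q] = 4

α is a root of x^4 - 1193. By Eisenstein's criterion at the prime p = 1193 (which divides the constant term 1193 but p^2 = 1423249 does not, since 1193 is squarefree), x^4 - 1193 is irreducible over Q. Hence [Q(α):Q] = 4.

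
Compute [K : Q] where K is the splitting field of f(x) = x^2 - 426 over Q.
[K : Q] = 2

f(x) = x^2 - 426 factors as (x - √426)(x + √426). The splitting field is K = Q(√426). Since 426 is squarefree and > 1, it is not a perfect square, so x^2 - 426 is irreducible over Q and [Q(√426) : Q] = 2. Hence [K : Q] = 2.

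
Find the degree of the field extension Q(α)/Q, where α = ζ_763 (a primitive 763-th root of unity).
[Q(α):Q] = 648

The minimal polynomial of ζ_763 over Q is the 763-th cyclotomic polynomial Φ_763(x), which is irreducible over Q and has degree φ(763) = 648. Hence [Q(α):Q] = φ(763) = 648.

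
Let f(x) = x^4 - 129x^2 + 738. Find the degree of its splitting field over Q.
[K : Q] = 4

Solving the quadratic in x^2: x^2 = (129 ± √(129^2 - 4·738))/2 = (129 ± √13689)/2 = (129 ± 117)/2, giving x^2 = 6 or x^2 = 123. So f(x) = (x^2 - 6)(x^2 - 123) and the roots of f are ±√6, ±√123. Hence the splitting field is K = Q(√6, √123). Since 6 and 123 are distinct squarefree integers > 1, their product 738 is not a perfect square, so √123 ∉ Q(√6). By the tower law [K:Q] = [Q(√6,√123):Q(√6)] · [Q(√6):Q] = 2 · 2 = 4.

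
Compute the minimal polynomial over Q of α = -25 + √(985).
m_α(x) = x^2 + 50x - 360

From α + 25 = √(985), squaring gives (α + 25)^2 = 985, i.e. α^2 + 50α + 625 = 985, so α^2 + 50α - 360 = 0. The discriminant of x^2 + 50x - 360 is (50)^2 - 4·(-360) = 2500 + 1440 = 3940, and 4·(985) is not a perfect square in Q since 985 is squarefree and ≠ 1. Hence x^2 + 50x - 360 is irreducible over Q and is the minimal polynomial of α.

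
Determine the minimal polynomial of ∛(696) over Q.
m_α(x) = x^3 - 696

α satisfies α^3 = 696, so x^3 - 696 annihilates α. By the rational root test, a rational root p/q (in lowest terms) of x^3 - 696 would satisfy p^3 = 696 q^3, forcing q = 1 and p^3 = 696; but 696 is not a perfect cube, contradiction. A monic cubic over Q with no rational root is irreducible (any nontrivial factorization would include a linear factor). Hence x^3 - 696 is the minimal polynomial of α, and in particular [Q(α):Q] = 3.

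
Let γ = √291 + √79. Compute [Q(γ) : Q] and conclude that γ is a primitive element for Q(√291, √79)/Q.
[Q(γ) : Q] = 4 (equivalently, Q(γ) = Q(√291, √79))

Obviously Q(γ) ⊆ Q(√291, √79), and [Q(√291, √79):Q] = 4 (since 291, 79 are distinct squarefree integers > 1 with 22989 not a perfect square). To show equality we compute the minimal polynomial of γ. From γ = √291 + √79: γ^2 = 291 + 2√(22989) + 79 = 370 + 2√(22989), so γ^2 - 370 = 2√(22989); squaring, (γ^2 - 370)^2 = 4·22989, i.e. γ^4 - 740γ^2 + 136900 - 91956 = 0, i.e. γ^4 - 740γ^2 + 44944 = 0. So γ is a root of x^4 - 740x^2 + 44944. This polynomial is irreducible over Q: it has no rational root (each ±√291 ± √79 is irrational), and any factorization into two quadratics over Q would force √(22989) ∈ Q (pairing opposite roots) or √291, √79 ∈ Q (other pairings), all impossible. Hence [Q(γ):Q] = 4 = [Q(√291, √79):Q], so Q(γ) = Q(√291, √79).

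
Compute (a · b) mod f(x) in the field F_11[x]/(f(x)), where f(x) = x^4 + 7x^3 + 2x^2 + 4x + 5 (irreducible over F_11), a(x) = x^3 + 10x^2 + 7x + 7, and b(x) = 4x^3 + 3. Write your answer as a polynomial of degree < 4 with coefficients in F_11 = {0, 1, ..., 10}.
a · b ≡ 10x^3 + 2x^2 + 8x (mod f(x))

Multiply in F_11[x]: a(x)·b(x) = (x^3 + 10x^2 + 7x + 7)·(4x^3 + 3) = 4x^6 + 7x^5 + 6x^4 + 9x^3 + 8x^2 + 10x + 10. This has degree ≥ 4, so divide by f(x) over F_11: 4x^6 + 7x^5 + 6x^4 + 9x^3 + 8x^2 + 10x + 10 = (4x^2 + x + 2)·(x^4 + 7x^3 + 2x^2 + 4x + 5) + (10x^3 + 2x^2 + 8x). Hence a·b ≡ 10x^3 + 2x^2 + 8x (mod f). (F_11[x]/(f) is a field with 11^4 = 14641 elements since f is irreducible of degree 4.)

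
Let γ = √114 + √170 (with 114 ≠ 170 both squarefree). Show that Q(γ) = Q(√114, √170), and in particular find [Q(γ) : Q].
[Q(γ) : Q] = 4 (equivalently, Q(γ) = Q(√114, √170))

Obviously Q(γ) ⊆ Q(√114, √170), and [Q(√114, √170):Q] = 4 (since 114, 170 are distinct squarefree integers > 1 with 19380 not a perfect square). To show equality we compute the minimal polynomial of γ. From γ = √114 + √170: γ^2 = 114 + 2√(19380) + 170 = 284 + 2√(19380), so γ^2 - 284 = 2√(19380); squaring, (γ^2 - 284)^2 = 4·19380, i.e. γ^4 - 568γ^2 + 80656 - 77520 = 0, i.e. γ^4 - 568γ^2 + 3136 = 0. So γ is a root of x^4 - 568x^2 + 3136. This polynomial is irreducible over Q: it has no rational root (each ±√114 ± √170 is irrational), and any factorization into two quadratics over Q would force √(19380) ∈ Q (pairing opposite roots) or √114, √170 ∈ Q (other pairings), all impossible. Hence [Q(γ):Q] = 4 = [Q(√114, √170):Q], so Q(γ) = Q(√114, √170).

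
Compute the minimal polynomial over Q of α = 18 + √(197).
m_α(x) = x^2 - 36x + 127

From α - 18 = √(197), squaring gives (α - 18)^2 = 197, i.e. α^2 - 36α + 324 = 197, so α^2 - 36α + 127 = 0. The discriminant of x^2 - 36x + 127 is (-36)^2 - 4·(127) = 1296 - 508 = 788, and 4·(197) is not a perfect square in Q since 197 is squarefree and ≠ 1. Hence x^2 - 36x + 127 is irreducible over Q and is the minimal polynomial of α.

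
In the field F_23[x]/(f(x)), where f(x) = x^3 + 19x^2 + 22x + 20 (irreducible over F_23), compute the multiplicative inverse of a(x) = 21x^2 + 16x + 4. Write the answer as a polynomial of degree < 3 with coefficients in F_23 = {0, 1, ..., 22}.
a(x)^(-1) ≡ x^2 + 7x + 22 (mod f(x))

Since f is irreducible over F_23, F_23[x]/(f) is a field and a(x) ≠ 0 has an inverse. Apply the extended Euclidean algorithm to f(x) and a(x) in F_23[x]: f(x) = (11x + 21)·a(x) + (10x + 5);  a(x) = (9x + 4)·(10x + 5) + (7). The last nonzero remainder is the constant 7 = gcd(f, a) in F_23. Back-substituting through the division chain expresses 7 = s(x)·a(x) + t(x)·f(x) with s(x) ≡ 7x^2 + 3x + 16 (mod f), so (7x^2 + 3x + 16)·a(x) ≡ 7 (mod f). Multiplying by 7^(-1) ≡ 10 in F_23 gives a(x)^(-1) ≡ 10·(7x^2 + 3x + 16) ≡ x^2 + 7x + 22 (mod f). Check: (21x^2 + 16x + 4)·(x^2 + 7x + 22) = 21x^4 + 2x^3 + 3x^2 + 12x + 19 ≡ 1 (mod x^3 + 19x^2 + 22x + 20).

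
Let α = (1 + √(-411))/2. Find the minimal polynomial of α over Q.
m_α(x) = x^2 - x + 103

From 2α - 1 = √(-411), squaring gives (2α - 1)^2 = -411, i.e. 4α^2 - 4α + 1 = -411, so α^2 - α + (1 + 411)/4 = 0. Since -411 ≡ 1 (mod 4), (1 + 411)/4 = 103 ∈ Z. The polynomial x^2 - x + 103 has discriminant 1 - 4·(103) = -411, which is not a perfect square in Q (d = -411 is squarefree and ≠ 1), so x^2 - x + 103 is irreducible over Q. It is the minimal polynomial of α.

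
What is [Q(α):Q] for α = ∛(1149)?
[Q(α):Q] = 3

The minimal polynomial of α is x^3 - 1149, irreducible over Q since 1149 is not a perfect cube (so x^3 - 1149 has no rational root). Hence [Q(α):Q] = deg(m_α) = 3.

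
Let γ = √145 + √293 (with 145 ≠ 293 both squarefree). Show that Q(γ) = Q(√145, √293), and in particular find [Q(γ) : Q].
[Q(γ) : Q] = 4 (equivalently, Q(γ) = Q(√145, √293))

Obviously Q(γ) ⊆ Q(√145, √293), and [Q(√145, √293):Q] = 4 (since 145, 293 are distinct squarefree integers > 1 with 42485 not a perfect square). To show equality we compute the minimal polynomial of γ. From γ = √145 + √293: γ^2 = 145 + 2√(42485) + 293 = 438 + 2√(42485), so γ^2 - 438 = 2√(42485); squaring, (γ^2 - 438)^2 = 4·42485, i.e. γ^4 - 876γ^2 + 191844 - 169940 = 0, i.e. γ^4 - 876γ^2 + 21904 = 0. So γ is a root of x^4 - 876x^2 + 21904. This polynomial is irreducible over Q: it has no rational root (each ±√145 ± √293 is irrational), and any factorization into two quadratics over Q would force √(42485) ∈ Q (pairing opposite roots) or √145, √293 ∈ Q (other pairings), all impossible. Hence [Q(γ):Q] = 4 = [Q(√145, √293):Q], so Q(γ) = Q(√145, √293).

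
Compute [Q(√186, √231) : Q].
[Q(√186, √231) : Q] = 4

[Q(√186):Q] = 2 (min poly x^2 - 186, irreducible since 186 is squarefree > 1). For the top step, suppose √231 ∈ Q(√186), say √231 = c + d√186 with c, d ∈ Q. Squaring: 231 = c^2 + 186d^2 + 2cd√186. Since √186 ∉ Q this forces 2cd = 0. If d = 0 then √231 = c ∈ Q, contradicting 231 squarefree > 1. If c = 0 then 231 = 186d^2, so 186·231 = (186d)^2 is a perfect square in Q — but 186·231 = 42966 is not a perfect square (since 186 and 231 are distinct squarefree integers). Contradiction. Hence √231 ∉ Q(√186), so x^2 - 231 stays irreducible over Q(√186) and [Q(√186, √231) : Q(√186)] = 2. By the tower law, [Q(√186, √231) : Q] = 2 · 2 = 4.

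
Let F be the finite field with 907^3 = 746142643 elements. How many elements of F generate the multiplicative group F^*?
There are φ(746142642) = 211766400 primitive elements

F_q^* is cyclic of order q - 1 = 746142642. A cyclic group of order m has exactly φ(m) generators. Here m = 746142642 = 2 · 3^2 · 7 · 151 · 39217, so the number of primitive elements is φ(746142642) = 211766400.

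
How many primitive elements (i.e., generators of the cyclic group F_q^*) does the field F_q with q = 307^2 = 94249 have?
There are φ(94248) = 23040 primitive elements

F_q^* is cyclic of order q - 1 = 94248. A cyclic group of order m has exactly φ(m) generators. Here m = 94248 = 2^3 · 3^2 · 7 · 11 · 17, so the number of primitive elements is φ(94248) = 23040.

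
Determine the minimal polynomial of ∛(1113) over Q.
m_α(x) = x^3 - 1113

α satisfies α^3 = 1113, so x^3 - 1113 annihilates α. By the rational root test, a rational root p/q (in lowest terms) of x^3 - 1113 would satisfy p^3 = 1113 q^3, forcing q = 1 and p^3 = 1113; but 1113 is not a perfect cube, contradiction. A monic cubic over Q with no rational root is irreducible (any nontrivial factorization would include a linear factor). Hence x^3 - 1113 is the minimal polynomial of α, and in particular [Q(α):Q] = 3.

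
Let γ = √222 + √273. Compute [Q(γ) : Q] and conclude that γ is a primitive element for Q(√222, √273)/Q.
[Q(γ) : Q] = 4 (equivalently, Q(γ) = Q(√222, √273))

Obviously Q(γ) ⊆ Q(√222, √273), and [Q(√222, √273):Q] = 4 (since 222, 273 are distinct squarefree integers > 1 with 60606 not a perfect square). To show equality we compute the minimal polynomial of γ. From γ = √222 + √273: γ^2 = 222 + 2√(60606) + 273 = 495 + 2√(60606), so γ^2 - 495 = 2√(60606); squaring, (γ^2 - 495)^2 = 4·60606, i.e. γ^4 - 990γ^2 + 245025 - 242424 = 0, i.e. γ^4 - 990γ^2 + 2601 = 0. So γ is a root of x^4 - 990x^2 + 2601. This polynomial is irreducible over Q: it has no rational root (each ±√222 ± √273 is irrational), and any factorization into two quadratics over Q would force √(60606) ∈ Q (pairing opposite roots) or √222, √273 ∈ Q (other pairings), all impossible. Hence [Q(γ):Q] = 4 = [Q(√222, √273):Q], so Q(γ) = Q(√222, √273).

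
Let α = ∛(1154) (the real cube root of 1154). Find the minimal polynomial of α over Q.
m_α(x) = x^3 - 1154

α satisfies α^3 = 1154, so x^3 - 1154 annihilates α. By the rational root test, a rational root p/q (in lowest terms) of x^3 - 1154 would satisfy p^3 = 1154 q^3, forcing q = 1 and p^3 = 1154; but 1154 is not a perfect cube, contradiction. A monic cubic over Q with no rational root is irreducible (any nontrivial factorization would include a linear factor). Hence x^3 - 1154 is the minimal polynomial of α, and in particular [Q(α):Q] = 3.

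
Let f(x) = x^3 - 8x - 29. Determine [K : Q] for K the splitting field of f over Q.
[K : Q] = 6

By the rational root test, any rational root of the monic integer polynomial f(x) = x^3 - 8x - 29 must be an integer dividing the constant term -29, i.e. one of ±{1, 29}. Evaluating: f(1) = -36, f(-1) = -22, f(29) = 24128, f(-29) = -24186; none is 0, so f has no rational root and is therefore irreducible over Q (a cubic with no linear factor over a field is irreducible). For an irreducible cubic, the Galois group is A_3 or S_3 according as the discriminant disc(f) = -4a^3 - 27b^2 = -4·(-8)^3 - 27·(-29)^2 = -20659 is or is not a square in Q. Here disc(f) = -20659 is not a perfect square in Q, so the Galois group of f over Q is not contained in A_3 and must be all of S_3. The splitting field has degree |S_3| = 6 over Q, so [K : Q] = 6.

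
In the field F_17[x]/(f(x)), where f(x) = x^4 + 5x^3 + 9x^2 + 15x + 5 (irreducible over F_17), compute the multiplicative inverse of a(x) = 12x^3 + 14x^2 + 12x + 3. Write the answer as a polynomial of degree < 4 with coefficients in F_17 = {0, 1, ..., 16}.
a(x)^(-1) ≡ 2x^3 + 3x^2 + 10x + 9 (mod f(x))

Since f is irreducible over F_17, F_17[x]/(f) is a field and a(x) ≠ 0 has an inverse. Apply the extended Euclidean algorithm to f(x) and a(x) in F_17[x]: f(x) = (10x + 10)·a(x) + (4x^2 + x + 9);  a(x) = (3x + 7)·(4x^2 + x + 9) + (12x + 8);  (4x^2 + x + 9) = (6x + 6)·(12x + 8) + (12). The last nonzero remainder is the constant 12 = gcd(f, a) in F_17. Back-substituting through the division chain expresses 12 = s(x)·a(x) + t(x)·f(x) with s(x) ≡ 7x^3 + 2x^2 + x + 6 (mod f), so (7x^3 + 2x^2 + x + 6)·a(x) ≡ 12 (mod f). Multiplying by 12^(-1) ≡ 10 in F_17 gives a(x)^(-1) ≡ 10·(7x^3 + 2x^2 + x + 6) ≡ 2x^3 + 3x^2 + 10x + 9 (mod f). Check: (12x^3 + 14x^2 + 12x + 3)·(2x^3 + 3x^2 + 10x + 9) = 7x^6 + 13x^5 + 16x^4 + x^3 + 2x + 10 ≡ 1 (mod x^4 + 5x^3 + 9x^2 + 15x + 5).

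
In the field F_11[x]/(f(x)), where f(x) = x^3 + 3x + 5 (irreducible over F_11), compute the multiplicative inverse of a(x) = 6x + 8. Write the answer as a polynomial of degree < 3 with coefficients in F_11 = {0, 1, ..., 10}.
a(x)^(-1) ≡ 8x^2 + 4x + 4 (mod f(x))

Since f is irreducible over F_11, F_11[x]/(f) is a field and a(x) ≠ 0 has an inverse. Apply the extended Euclidean algorithm to f(x) and a(x) in F_11[x]: f(x) = (2x^2 + x + 1)·a(x) + (8). The last nonzero remainder is the constant 8 = gcd(f, a) in F_11. Back-substituting through the division chain expresses 8 = s(x)·a(x) + t(x)·f(x) with s(x) ≡ 9x^2 + 10x + 10 (mod f), so (9x^2 + 10x + 10)·a(x) ≡ 8 (mod f). Multiplying by 8^(-1) ≡ 7 in F_11 gives a(x)^(-1) ≡ 7·(9x^2 + 10x + 10) ≡ 8x^2 + 4x + 4 (mod f). Check: (6x + 8)·(8x^2 + 4x + 4) = 4x^3 + x + 10 ≡ 1 (mod x^3 + 3x + 5).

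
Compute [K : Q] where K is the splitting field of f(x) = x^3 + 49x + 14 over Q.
[K : Q] = 6

By the rational root test, any rational root of the monic integer polynomial f(x) = x^3 + 49x + 14 must be an integer dividing the constant term 14, i.e. one of ±{1, 2, 7, 14}. Evaluating: f(1) = 64, f(-1) = -36, f(2) = 120, f(-2) = -92, f(7) = 700, f(-7) = -672, f(14) = 3444, f(-14) = -3416; none is 0, so f has no rational root and is therefore irreducible over Q (a cubic with no linear factor over a field is irreducible). For an irreducible cubic, the Galois group is A_3 or S_3 according as the discriminant disc(f) = -4a^3 - 27b^2 = -4·(49)^3 - 27·(14)^2 = -475888 is or is not a square in Q. Here disc(f) = -475888 is not a perfect square in Q, so the Galois group of f over Q is not contained in A_3 and must be all of S_3. The splitting field has degree |S_3| = 6 over Q, so [K : Q] = 6.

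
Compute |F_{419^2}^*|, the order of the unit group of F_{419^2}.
|F_{419^2}^*| = 175560

F_{419^2} has 419^2 = 175561 elements; its multiplicative group consists of all nonzero elements, so |F_{419^2}^*| = 175561 - 1 = 175560. (It is cyclic since any finite subgroup of the multiplicative group of a field is cyclic.)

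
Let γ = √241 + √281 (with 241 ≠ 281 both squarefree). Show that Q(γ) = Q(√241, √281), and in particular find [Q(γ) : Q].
[Q(γ) : Q] = 4 (equivalently, Q(γ) = Q(√241, √281))

Obviously Q(γ) ⊆ Q(√241, √281), and [Q(√241, √281):Q] = 4 (since 241, 281 are distinct squarefree integers > 1 with 67721 not a perfect square). To show equality we compute the minimal polynomial of γ. From γ = √241 + √281: γ^2 = 241 + 2√(67721) + 281 = 522 + 2√(67721), so γ^2 - 522 = 2√(67721); squaring, (γ^2 - 522)^2 = 4·67721, i.e. γ^4 - 1044γ^2 + 272484 - 270884 = 0, i.e. γ^4 - 1044γ^2 + 1600 = 0. So γ is a root of x^4 - 1044x^2 + 1600. This polynomial is irreducible over Q: it has no rational root (each ±√241 ± √281 is irrational), and any factorization into two quadratics over Q would force √(67721) ∈ Q (pairing opposite roots) or √241, √281 ∈ Q (other pairings), all impossible. Hence [Q(γ):Q] = 4 = [Q(√241, √281):Q], so Q(γ) = Q(√241, √281).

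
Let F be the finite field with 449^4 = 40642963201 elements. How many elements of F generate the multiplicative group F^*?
There are φ(40642963200) = 9289728000 primitive elements

F_q^* is cyclic of order q - 1 = 40642963200. A cyclic group of order m has exactly φ(m) generators. Here m = 40642963200 = 2^8 · 3^2 · 5^2 · 7 · 100801, so the number of primitive elements is φ(40642963200) = 9289728000.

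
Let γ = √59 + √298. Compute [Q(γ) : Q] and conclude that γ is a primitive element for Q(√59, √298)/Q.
[Q(γ) : Q] = 4 (equivalently, Q(γ) = Q(√59, √298))

Obviously Q(γ) ⊆ Q(√59, √298), and [Q(√59, √298):Q] = 4 (since 59, 298 are distinct squarefree integers > 1 with 17582 not a perfect square). To show equality we compute the minimal polynomial of γ. From γ = √59 + √298: γ^2 = 59 + 2√(17582) + 298 = 357 + 2√(17582), so γ^2 - 357 = 2√(17582); squaring, (γ^2 - 357)^2 = 4·17582, i.e. γ^4 - 714γ^2 + 127449 - 70328 = 0, i.e. γ^4 - 714γ^2 + 57121 = 0. So γ is a root of x^4 - 714x^2 + 57121. This polynomial is irreducible over Q: it has no rational root (each ±√59 ± √298 is irrational), and any factorization into two quadratics over Q would force √(17582) ∈ Q (pairing opposite roots) or √59, √298 ∈ Q (other pairings), all impossible. Hence [Q(γ):Q] = 4 = [Q(√59, √298):Q], so Q(γ) = Q(√59, √298).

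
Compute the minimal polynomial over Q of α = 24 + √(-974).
m_α(x) = x^2 - 48x + 1550

From α - 24 = √(-974), squaring gives (α - 24)^2 = -974, i.e. α^2 - 48α + 576 = -974, so α^2 - 48α + 1550 = 0. The discriminant of x^2 - 48x + 1550 is (-48)^2 - 4·(1550) = 2304 - 6200 = -3896, and 4·(-974) is not a perfect square in Q since -974 is squarefree and ≠ 1. Hence x^2 - 48x + 1550 is irreducible over Q and is the minimal polynomial of α.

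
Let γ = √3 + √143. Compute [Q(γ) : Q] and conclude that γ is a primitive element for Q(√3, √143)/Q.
[Q(γ) : Q] = 4 (equivalently, Q(γ) = Q(√3, √143))

Obviously Q(γ) ⊆ Q(√3, √143), and [Q(√3, √143):Q] = 4 (since 3, 143 are distinct squarefree integers > 1 with 429 not a perfect square). To show equality we compute the minimal polynomial of γ. From γ = √3 + √143: γ^2 = 3 + 2√(429) + 143 = 146 + 2√(429), so γ^2 - 146 = 2√(429); squaring, (γ^2 - 146)^2 = 4·429, i.e. γ^4 - 292γ^2 + 21316 - 1716 = 0, i.e. γ^4 - 292γ^2 + 19600 = 0. So γ is a root of x^4 - 292x^2 + 19600. This polynomial is irreducible over Q: it has no rational root (each ±√3 ± √143 is irrational), and any factorization into two quadratics over Q would force √(429) ∈ Q (pairing opposite roots) or √3, √143 ∈ Q (other pairings), all impossible. Hence [Q(γ):Q] = 4 = [Q(√3, √143):Q], so Q(γ) = Q(√3, √143).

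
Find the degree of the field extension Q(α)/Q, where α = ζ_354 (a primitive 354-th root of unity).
[Q(α):Q] = 116

The minimal polynomial of ζ_354 over Q is the 354-th cyclotomic polynomial Φ_354(x), which is irreducible over Q and has degree φ(354) = 116. Hence [Q(α):Q] = φ(354) = 116.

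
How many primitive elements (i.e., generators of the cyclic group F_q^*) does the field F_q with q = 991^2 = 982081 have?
There are φ(982080) = 230400 primitive elements

F_q^* is cyclic of order q - 1 = 982080. A cyclic group of order m has exactly φ(m) generators. Here m = 982080 = 2^6 · 3^2 · 5 · 11 · 31, so the number of primitive elements is φ(982080) = 230400.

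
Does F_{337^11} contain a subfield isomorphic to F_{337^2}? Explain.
No: F_{337^2} is not a subfield of F_{337^11}

F_{p^m} embeds in F_{p^n} iff m | n. Here 2 ∤ 11 (since 11 = 5·2 + 1 with remainder 1 ≠ 0), so F_{337^2} is not a subfield of F_{337^11}. Equivalently: if it were, the tower law would give 2 = [F_{337^2}:F_337] dividing [F_{337^11}:F_337] = 11, contradiction.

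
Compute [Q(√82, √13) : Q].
[Q(√82, √13) : Q] = 4

[Q(√82):Q] = 2 (min poly x^2 - 82, irreducible since 82 is squarefree > 1). For the top step, suppose √13 ∈ Q(√82), say √13 = c + d√82 with c, d ∈ Q. Squaring: 13 = c^2 + 82d^2 + 2cd√82. Since √82 ∉ Q this forces 2cd = 0. If d = 0 then √13 = c ∈ Q, contradicting 13 squarefree > 1. If c = 0 then 13 = 82d^2, so 82·13 = (82d)^2 is a perfect square in Q — but 82·13 = 1066 is not a perfect square (since 82 and 13 are distinct squarefree integers). Contradiction. Hence √13 ∉ Q(√82), so x^2 - 13 stays irreducible over Q(√82) and [Q(√82, √13) : Q(√82)] = 2. By the tower law, [Q(√82, √13) : Q] = 2 · 2 = 4.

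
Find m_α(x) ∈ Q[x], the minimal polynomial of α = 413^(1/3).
m_α(x) = x^3 - 413

α satisfies α^3 = 413, so x^3 - 413 annihilates α. By the rational root test, a rational root p/q (in lowest terms) of x^3 - 413 would satisfy p^3 = 413 q^3, forcing q = 1 and p^3 = 413; but 413 is not a perfect cube, contradiction. A monic cubic over Q with no rational root is irreducible (any nontrivial factorization would include a linear factor). Hence x^3 - 413 is the minimal polynomial of α, and in particular [Q(α):Q] = 3.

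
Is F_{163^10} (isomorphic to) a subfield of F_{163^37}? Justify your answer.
No: F_{163^10} is not a subfield of F_{163^37}

F_{p^m} embeds in F_{p^n} iff m | n. Here 10 ∤ 37 (since 37 = 3·10 + 7 with remainder 7 ≠ 0), so F_{163^10} is not a subfield of F_{163^37}. Equivalently: if it were, the tower law would give 10 = [F_{163^10}:F_163] dividing [F_{163^37}:F_163] = 37, contradiction.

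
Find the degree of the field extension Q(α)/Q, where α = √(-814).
[Q(α):Q] = 2

[Q(α):Q] equals the degree of the minimal polynomial of α. Here α^2 = -814 and x^2 + 814 is irreducible (d = -814 is squarefree, ≠ 1, hence not a square), so deg(m_α) = 2. Thus [Q(α):Q] = 2.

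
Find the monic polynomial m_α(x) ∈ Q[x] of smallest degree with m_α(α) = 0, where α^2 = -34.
m_α(x) = x^2 + 34

α satisfies α^2 + 34 = 0, so x^2 + 34 annihilates α. Since d = -34 is squarefree and ≠ 1, it is not a perfect square in Q, so x^2 + 34 has no rational root and is therefore irreducible over Q (a degree-2 polynomial over a field is irreducible iff it has no root). Hence m_α(x) = x^2 + 34.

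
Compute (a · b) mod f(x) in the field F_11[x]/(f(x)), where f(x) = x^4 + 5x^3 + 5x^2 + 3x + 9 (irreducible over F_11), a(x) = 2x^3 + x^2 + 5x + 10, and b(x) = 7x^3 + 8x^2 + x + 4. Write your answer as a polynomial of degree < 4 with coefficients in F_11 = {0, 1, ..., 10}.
a · b ≡ 10x^3 + 10x + 9 (mod f(x))

Multiply in F_11[x]: a(x)·b(x) = (2x^3 + x^2 + 5x + 10)·(7x^3 + 8x^2 + x + 4) = 3x^6 + x^5 + x^4 + 9x^3 + x^2 + 8x + 7. This has degree ≥ 4, so divide by f(x) over F_11: 3x^6 + x^5 + x^4 + 9x^3 + x^2 + 8x + 7 = (3x^2 + 8x + 1)·(x^4 + 5x^3 + 5x^2 + 3x + 9) + (10x^3 + 10x + 9). Hence a·b ≡ 10x^3 + 10x + 9 (mod f). (F_11[x]/(f) is a field with 11^4 = 14641 elements since f is irreducible of degree 4.)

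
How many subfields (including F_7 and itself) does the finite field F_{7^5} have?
F_{7^5} has 2 subfields

The subfields of F_{p^n} are exactly the fields F_{p^d} for d | n (each is the fixed field of the unique index-d subgroup of Gal(F_{p^n}/F_p) ≅ Z/nZ). The divisors of n = 5 are {1, 5}, giving 2 subfields: F_{7^1}, F_{7^5}.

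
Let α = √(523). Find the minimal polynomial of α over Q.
m_α(x) = x^2 - 523

α satisfies α^2 - 523 = 0, so x^2 - 523 annihilates α. Since d = 523 is squarefree and ≠ 1, it is not a perfect square in Q, so x^2 - 523 has no rational root and is therefore irreducible over Q (a degree-2 polynomial over a field is irreducible iff it has no root). Hence m_α(x) = x^2 - 523.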